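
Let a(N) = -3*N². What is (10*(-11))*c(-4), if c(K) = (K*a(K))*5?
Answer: -105600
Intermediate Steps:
c(K) = -15*K³ (c(K) = (K*(-3*K²))*5 = -3*K³*5 = -15*K³)
(10*(-11))*c(-4) = (10*(-11))*(-15*(-4)³) = -(-1650)*(-64) = -110*960 = -105600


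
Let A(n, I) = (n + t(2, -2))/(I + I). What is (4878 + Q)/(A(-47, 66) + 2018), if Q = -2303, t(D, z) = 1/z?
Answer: 679800/532657 ≈ 1.2762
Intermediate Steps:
A(n, I) = (-½ + n)/(2*I) (A(n, I) = (n + 1/(-2))/(I + I) = (n - ½)/((2*I)) = (-½ + n)*(1/(2*I)) = (-½ + n)/(2*I))
(4878 + Q)/(A(-47, 66) + 2018) = (4878 - 2303)/((¼)*(-1 + 2*(-47))/66 + 2018) = 2575/((¼)*(1/66)*(-1 - 94) + 2018) = 2575/((¼)*(1/66)*(-95) + 2018) = 2575/(-95/264 + 2018) = 2575/(532657/264) = 2575*(264/532657) = 679800/532657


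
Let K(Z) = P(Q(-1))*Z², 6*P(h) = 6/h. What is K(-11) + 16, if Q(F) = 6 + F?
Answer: 201/5 ≈ 40.200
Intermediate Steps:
P(h) = 1/h (P(h) = (6/h)/6 = 1/h)
K(Z) = Z²/5 (K(Z) = Z²/(6 - 1) = Z²/5)
K(-11) + 16 = (⅕)*(-11)² + 16 = (⅕)*121 + 16 = 121/5 + 16 = 201/5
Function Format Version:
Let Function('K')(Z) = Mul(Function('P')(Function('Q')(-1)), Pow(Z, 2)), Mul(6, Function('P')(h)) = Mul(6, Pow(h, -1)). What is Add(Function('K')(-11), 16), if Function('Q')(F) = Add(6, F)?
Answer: Rational(201, 5) ≈ 40.200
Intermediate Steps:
Function('P')(h) = Pow(h, -1) (Function('P')(h) = Mul(Rational(1, 6), Mul(6, Pow(h, -1))) = Pow(h, -1))
Function('K')(Z) = Mul(Rational(1, 5), Pow(Z, 2)) (Function('K')(Z) = Mul(Pow(Add(6, -1), -1), Pow(Z, 2)) = Mul(Pow(5, -1), Pow(Z, 2)) = Mul(Rational(1, 5), Pow(Z, 2)))
Add(Function('K')(-11), 16) = Add(Mul(Rational(1, 5), Pow(-11, 2)), 16) = Add(Mul(Rational(1, 5), 121), 16) = Add(Rational(121, 5), 16) = Rational(201, 5)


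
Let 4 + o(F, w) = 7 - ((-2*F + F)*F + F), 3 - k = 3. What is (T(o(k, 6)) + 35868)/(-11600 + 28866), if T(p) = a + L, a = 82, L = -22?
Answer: 17964/8633 ≈ 2.0809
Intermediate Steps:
k = 0 (k = 3 - 1*3 = 3 - 3 = 0)
o(F, w) = 3 + F² - F (o(F, w) = -4 + (7 - ((-2*F + F)*F + F)) = -4 + (7 - ((-F)*F + F)) = -4 + (7 - (-F² + F)) = -4 + (7 - (F - F²)) = -4 + (7 + (F² - F)) = -4 + (7 + F² - F) = 3 + F² - F)
T(p) = 60 (T(p) = 82 - 22 = 60)
(T(o(k, 6)) + 35868)/(-11600 + 28866) = (60 + 35868)/(-11600 + 28866) = 35928/17266 = 35928*(1/17266) = 17964/8633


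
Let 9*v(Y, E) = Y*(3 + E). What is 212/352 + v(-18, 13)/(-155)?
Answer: 11031/13640 ≈ 0.80872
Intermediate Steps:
v(Y, E) = Y*(3 + E)/9 (v(Y, E) = (Y*(3 + E))/9 = Y*(3 + E)/9)
212/352 + v(-18, 13)/(-155) = 212/352 + ((⅑)*(-18)*(3 + 13))/(-155) = 212*(1/352) + ((⅑)*(-18)*16)*(-1/155) = 53/88 - 32*(-1/155) = 53/88 + 32/155 = 11031/13640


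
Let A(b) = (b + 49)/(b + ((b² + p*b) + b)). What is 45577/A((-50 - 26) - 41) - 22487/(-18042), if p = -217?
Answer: -469726893535/18042 ≈ -2.6035e+7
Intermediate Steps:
A(b) = (49 + b)/(b² - 215*b) (A(b) = (b + 49)/(b + ((b² - 217*b) + b)) = (49 + b)/(b + (b² - 216*b)) = (49 + b)/(b² - 215*b))
45577/A((-50 - 26) - 41) - 22487/(-18042) = 45577/(((49 + ((-50 - 26) - 41))/(((-50 - 26) - 41)*(-215 + ((-50 - 26) - 41))))) - 22487/(-18042) = 45577/(((49 + (-76 - 41))/((-76 - 41)*(-215 + (-76 - 41))))) - 22487*(-1/18042) = 45577/(((49 - 117)/((-117)*(-215 - 117)))) + 22487/18042 = 45577/((-1/117*(-68)/(-332))) + 22487/18042 = 45577/((-1/117*(-1/332)*(-68))) + 22487/18042 = 45577/(-17/9711) + 22487/18042 = 45577*(-9711/17) + 22487/18042 = -26035191 + 22487/18042 = -469726893535/18042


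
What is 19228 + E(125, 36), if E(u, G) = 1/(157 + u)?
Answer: 5422297/282 ≈ 19228.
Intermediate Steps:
19228 + E(125, 36) = 19228 + 1/(157 + 125) = 19228 + 1/282 = 5422297/282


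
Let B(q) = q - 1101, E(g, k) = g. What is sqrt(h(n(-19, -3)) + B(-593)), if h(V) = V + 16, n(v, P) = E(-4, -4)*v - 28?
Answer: I*sqrt(1630) ≈ 40.373*I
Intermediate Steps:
n(v, P) = -28 - 4*v (n(v, P) = -4*v - 28 = -28 - 4*v)
h(V) = 16 + V
B(q) = -1101 + q
sqrt(h(n(-19, -3)) + B(-593)) = sqrt((16 + (-28 - 4*(-19))) + (-1101 - 593)) = sqrt((16 + (-28 + 76)) - 1694) = sqrt((16 + 48) - 1694) = sqrt(64 - 1694) = sqrt(-1630) = I*sqrt(1630)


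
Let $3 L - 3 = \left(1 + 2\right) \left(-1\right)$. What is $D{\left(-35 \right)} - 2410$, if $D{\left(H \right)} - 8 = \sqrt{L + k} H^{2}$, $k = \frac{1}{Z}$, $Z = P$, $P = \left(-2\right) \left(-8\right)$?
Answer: $- \frac{8383}{4} \approx -2095.8$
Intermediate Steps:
$L = 0$ ($L = 1 + \frac{\left(1 + 2\right) \left(-1\right)}{3} = 1 + \frac{3 \left(-1\right)}{3} = 1 + \frac{1}{3} \left(-3\right) = 1 - 1 = 0$)
$P = 16$
$Z = 16$
$k = \frac{1}{16} \approx 0.0625$
$D{\left(H \right)} = 8 + \frac{H^{2}}{4}$ ($D{\left(H \right)} = 8 + \sqrt{0 + \frac{1}{16}} H^{2} = 8 + \frac{H^{2}}{4}$)
$D{\left(-35 \right)} - 2410 = \left(8 + \frac{\left(-35\right)^{2}}{4}\right) - 2410 = \left(8 + \frac{1}{4} \cdot 1225\right) - 2410 = \left(8 + \frac{1225}{4}\right) - 2410 = \frac{1257}{4} - 2410 = - \frac{8383}{4}$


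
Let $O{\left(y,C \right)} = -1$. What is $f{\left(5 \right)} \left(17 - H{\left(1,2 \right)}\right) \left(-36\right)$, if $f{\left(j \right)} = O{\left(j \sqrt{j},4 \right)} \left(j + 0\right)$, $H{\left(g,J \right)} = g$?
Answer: $2880$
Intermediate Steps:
$f{\left(j \right)} = - j$ ($f{\left(j \right)} = - (j + 0) = - j$)
$f{\left(5 \right)} \left(17 - H{\left(1,2 \right)}\right) \left(-36\right) = \left(-1\right) 5 \left(17 - 1\right) \left(-36\right) = - 5 \left(17 - 1\right) \left(-36\right) = \left(-5\right) 16 \left(-36\right) = \left(-80\right) \left(-36\right) = 2880$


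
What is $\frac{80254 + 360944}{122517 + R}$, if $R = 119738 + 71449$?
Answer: $\frac{24511}{17428} \approx 1.4064$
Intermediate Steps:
$R = 191187$
$\frac{80254 + 360944}{122517 + R} = \frac{80254 + 360944}{122517 + 191187} = \frac{441198}{313704} = 441198 \cdot \frac{1}{313704} = \frac{24511}{17428}$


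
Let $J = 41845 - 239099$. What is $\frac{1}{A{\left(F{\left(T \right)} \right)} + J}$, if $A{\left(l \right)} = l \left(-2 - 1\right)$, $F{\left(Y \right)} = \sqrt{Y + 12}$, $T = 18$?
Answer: $- \frac{98627}{19454570123} + \frac{3 \sqrt{30}}{38909140246} \approx -5.0692 \cdot 10^{-6}$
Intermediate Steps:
$F{\left(Y \right)} = \sqrt{12 + Y}$
$A{\left(l \right)} = - 3 l$ ($A{\left(l \right)} = l \left(-3\right) = - 3 l$)
$J = -197254$
$\frac{1}{A{\left(F{\left(T \right)} \right)} + J} = \frac{1}{- 3 \sqrt{12 + 18} - 197254} = \frac{1}{- 3 \sqrt{30} - 197254} = \frac{1}{-197254 - 3 \sqrt{30}}$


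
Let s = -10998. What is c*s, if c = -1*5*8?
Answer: 439920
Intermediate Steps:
c = -40 (c = -5*8 = -40)
c*s = -40*(-10998) = 439920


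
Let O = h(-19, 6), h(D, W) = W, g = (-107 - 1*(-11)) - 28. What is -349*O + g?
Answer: -2218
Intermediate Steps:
g = -124 (g = (-107 + 11) - 28 = -96 - 28 = -124)
O = 6
-349*O + g = -349*6 - 124 = -2094 - 124 = -2218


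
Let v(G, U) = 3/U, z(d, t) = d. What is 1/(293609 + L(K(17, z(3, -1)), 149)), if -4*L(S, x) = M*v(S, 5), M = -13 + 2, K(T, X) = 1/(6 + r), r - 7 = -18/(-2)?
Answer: 20/5872213 ≈ 3.4059e-6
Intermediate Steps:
r = 16 (r = 7 - 18/(-2) = 7 - 18*(-½) = 7 + 9 = 16)
K(T, X) = 1/22 (K(T, X) = 1/(6 + 16) = 1/22)
M = -11
L(S, x) = 33/20 (L(S, x) = -(-11)*3/5/4 = -(-11)*3*(⅕)/4 = -(-11)*3/(4*5) = -¼*(-33/5) = 33/20)
1/(293609 + L(K(17, z(3, -1)), 149)) = 1/(293609 + 33/20) = 1/(5872213/20) = 20/5872213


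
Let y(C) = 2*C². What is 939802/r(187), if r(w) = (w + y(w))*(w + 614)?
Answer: 939802/56170125 ≈ 0.016731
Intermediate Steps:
r(w) = (614 + w)*(w + 2*w²) (r(w) = (w + 2*w²)*(w + 614) = (w + 2*w²)*(614 + w) = (614 + w)*(w + 2*w²))
939802/r(187) = 939802/((187*(614 + 2*187² + 1229*187))) = 939802/((187*(614 + 2*34969 + 229823))) = 939802/((187*(614 + 69938 + 229823))) = 939802/((187*300375)) = 939802/56170125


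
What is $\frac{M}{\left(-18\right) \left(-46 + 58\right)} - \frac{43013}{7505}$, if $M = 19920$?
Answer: $- \frac{6616267}{67545} \approx -97.953$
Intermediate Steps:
$\frac{M}{\left(-18\right) \left(-46 + 58\right)} - \frac{43013}{7505} = \frac{19920}{\left(-18\right) \left(-46 + 58\right)} - \frac{43013}{7505} = \frac{19920}{\left(-18\right) 12} - \frac{43013}{7505} = \frac{19920}{-216} - \frac{43013}{7505} = 19920 \left(- \frac{1}{216}\right) - \frac{43013}{7505} = - \frac{830}{9} - \frac{43013}{7505} = - \frac{6616267}{67545}$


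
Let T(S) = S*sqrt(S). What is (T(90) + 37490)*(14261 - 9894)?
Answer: 163718830 + 1179090*sqrt(10) ≈ 1.6745e+8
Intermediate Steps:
T(S) = S**(3/2)
(T(90) + 37490)*(14261 - 9894) = (90**(3/2) + 37490)*(14261 - 9894) = (270*sqrt(10) + 37490)*4367 = (37490 + 270*sqrt(10))*4367 = 163718830 + 1179090*sqrt(10)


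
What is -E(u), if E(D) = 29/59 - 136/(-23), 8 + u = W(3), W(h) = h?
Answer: -8691/1357 ≈ -6.4046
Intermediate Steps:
u = -5 (u = -8 + 3 = -5)
E(D) = 8691/1357 (E(D) = 29*(1/59) - 136*(-1/23) = 29/59 + 136/23 = 8691/1357)
-E(u) = -1*8691/1357 = -8691/1357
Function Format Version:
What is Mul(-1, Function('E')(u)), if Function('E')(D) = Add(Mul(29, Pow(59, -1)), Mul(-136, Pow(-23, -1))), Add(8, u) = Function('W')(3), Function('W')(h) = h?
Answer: Rational(-8691, 1357) ≈ -6.4046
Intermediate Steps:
u = -5 (u = Add(-8, 3) = -5)
Function('E')(D) = Rational(8691, 1357) (Function('E')(D) = Add(Mul(29, Rational(1, 59)), Mul(-136, Rational(-1, 23))) = Add(Rational(29, 59), Rational(136, 23)) = Rational(8691, 1357))
Mul(-1, Function('E')(u)) = Mul(-1, Rational(8691, 1357)) = Rational(-8691, 1357)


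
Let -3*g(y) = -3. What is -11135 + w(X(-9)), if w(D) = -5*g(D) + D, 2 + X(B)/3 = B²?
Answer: -10903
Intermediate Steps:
X(B) = -6 + 3*B²
g(y) = 1 (g(y) = -⅓*(-3) = 1)
w(D) = -5 + D (w(D) = -5*1 + D = -5 + D)
-11135 + w(X(-9)) = -11135 + (-5 + (-6 + 3*(-9)²)) = -11135 + (-5 + (-6 + 3*81)) = -11135 + (-5 + (-6 + 243)) = -11135 + (-5 + 237) = -11135 + 232 = -10903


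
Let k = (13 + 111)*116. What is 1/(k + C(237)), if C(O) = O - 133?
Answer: 1/14488 ≈ 6.9023e-5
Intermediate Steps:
C(O) = -133 + O
k = 14384 (k = 124*116 = 14384)
1/(k + C(237)) = 1/(14384 + (-133 + 237)) = 1/(14384 + 104) = 1/14488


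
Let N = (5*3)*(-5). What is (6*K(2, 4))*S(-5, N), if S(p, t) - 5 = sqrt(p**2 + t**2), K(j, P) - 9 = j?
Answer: 330 + 330*sqrt(226) ≈ 5291.0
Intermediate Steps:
N = -75 (N = 15*(-5) = -75)
K(j, P) = 9 + j
S(p, t) = 5 + sqrt(p**2 + t**2)
(6*K(2, 4))*S(-5, N) = (6*(9 + 2))*(5 + sqrt((-5)**2 + (-75)**2)) = (6*11)*(5 + sqrt(25 + 5625)) = 66*(5 + sqrt(5650)) = 66*(5 + 5*sqrt(226)) = 330 + 330*sqrt(226)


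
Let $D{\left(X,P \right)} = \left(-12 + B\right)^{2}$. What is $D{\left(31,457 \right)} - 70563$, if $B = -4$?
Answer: $-70307$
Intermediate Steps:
$D{\left(X,P \right)} = 256$ ($D{\left(X,P \right)} = \left(-12 - 4\right)^{2} = \left(-16\right)^{2} = 256$)
$D{\left(31,457 \right)} - 70563 = 256 - 70563 = -70307$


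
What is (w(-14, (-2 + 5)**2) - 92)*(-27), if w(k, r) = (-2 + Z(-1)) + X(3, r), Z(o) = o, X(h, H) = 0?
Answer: 2565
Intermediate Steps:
w(k, r) = -3 (w(k, r) = (-2 - 1) + 0 = -3 + 0 = -3)
(w(-14, (-2 + 5)**2) - 92)*(-27) = (-3 - 92)*(-27) = -95*(-27) = 2565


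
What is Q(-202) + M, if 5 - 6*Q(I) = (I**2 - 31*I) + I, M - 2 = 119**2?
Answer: 38119/6 ≈ 6353.2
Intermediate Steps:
M = 14163 (M = 2 + 119**2 = 2 + 14161 = 14163)
Q(I) = 5/6 + 5*I - I**2/6 (Q(I) = 5/6 - ((I**2 - 31*I) + I)/6 = 5/6 - (I**2 - 30*I)/6 = 5/6 + (5*I - I**2/6) = 5/6 + 5*I - I**2/6)
Q(-202) + M = (5/6 + 5*(-202) - 1/6*(-202)**2) + 14163 = (5/6 - 1010 - 1/6*40804) + 14163 = (5/6 - 1010 - 20402/3) + 14163 = -46859/6 + 14163 = 38119/6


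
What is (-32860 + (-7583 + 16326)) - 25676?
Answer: -49793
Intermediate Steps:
(-32860 + (-7583 + 16326)) - 25676 = (-32860 + 8743) - 25676 = -24117 - 25676 = -49793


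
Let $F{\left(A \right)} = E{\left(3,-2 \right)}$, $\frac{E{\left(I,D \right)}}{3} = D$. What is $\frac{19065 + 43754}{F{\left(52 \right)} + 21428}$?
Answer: $\frac{62819}{21422} \approx 2.9325$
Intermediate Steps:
$E{\left(I,D \right)} = 3 D$
$F{\left(A \right)} = -6$ ($F{\left(A \right)} = 3 \left(-2\right) = -6$)
$\frac{19065 + 43754}{F{\left(52 \right)} + 21428} = \frac{19065 + 43754}{-6 + 21428} = \frac{62819}{21422}$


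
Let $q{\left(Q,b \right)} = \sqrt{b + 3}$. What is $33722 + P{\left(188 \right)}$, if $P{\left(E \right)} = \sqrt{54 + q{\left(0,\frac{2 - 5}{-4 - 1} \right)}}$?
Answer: $33722 + \frac{\sqrt{1350 + 15 \sqrt{10}}}{5} \approx 33730.0$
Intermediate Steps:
$q{\left(Q,b \right)} = \sqrt{3 + b}$
$P{\left(E \right)} = \sqrt{54 + \frac{3 \sqrt{10}}{5}}$ ($P{\left(E \right)} = \sqrt{54 + \sqrt{3 + \frac{2 - 5}{-4 - 1}}} = \sqrt{54 + \sqrt{3 - \frac{3}{-5}}} = \sqrt{54 + \sqrt{3 - - \frac{3}{5}}} = \sqrt{54 + \sqrt{3 + \frac{3}{5}}} = \sqrt{54 + \sqrt{\frac{18}{5}}} = \sqrt{54 + \frac{3 \sqrt{10}}{5}}$)
$33722 + P{\left(188 \right)} = 33722 + \frac{\sqrt{1350 + 15 \sqrt{10}}}{5}$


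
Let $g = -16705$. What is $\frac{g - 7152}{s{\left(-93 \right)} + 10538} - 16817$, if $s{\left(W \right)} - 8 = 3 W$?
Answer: $- \frac{172683996}{10267} \approx -16819.0$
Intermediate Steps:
$s{\left(W \right)} = 8 + 3 W$
$\frac{g - 7152}{s{\left(-93 \right)} + 10538} - 16817 = \frac{-16705 - 7152}{\left(8 + 3 \left(-93\right)\right) + 10538} - 16817 = - \frac{23857}{\left(8 - 279\right) + 10538} - 16817 = - \frac{23857}{-271 + 10538} - 16817 = - \frac{23857}{10267} - 16817 = - \frac{172683996}{10267}$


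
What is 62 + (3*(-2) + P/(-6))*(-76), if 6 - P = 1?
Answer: 1744/3 ≈ 581.33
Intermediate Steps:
P = 5 (P = 6 - 1*1 = 6 - 1 = 5)
62 + (3*(-2) + P/(-6))*(-76) = 62 + (3*(-2) + 5/(-6))*(-76) = 62 + (-6 + 5*(-⅙))*(-76) = 62 + (-6 - ⅚)*(-76) = 62 - 41/6*(-76) = 62 + 1558/3 = 1744/3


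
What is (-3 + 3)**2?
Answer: 0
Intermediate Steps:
(-3 + 3)**2 = 0**2 = 0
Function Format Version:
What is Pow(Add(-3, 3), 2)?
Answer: 0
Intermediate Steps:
Pow(Add(-3, 3), 2) = Pow(0, 2) = 0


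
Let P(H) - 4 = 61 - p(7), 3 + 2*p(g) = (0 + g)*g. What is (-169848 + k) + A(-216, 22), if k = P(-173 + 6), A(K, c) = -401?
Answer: -170207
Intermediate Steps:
p(g) = -3/2 + g**2/2 (p(g) = -3/2 + ((0 + g)*g)/2 = -3/2 + (g*g)/2 = -3/2 + g**2/2)
P(H) = 42 (P(H) = 4 + (61 - (-3/2 + (1/2)*7**2)) = 4 + (61 - (-3/2 + (1/2)*49)) = 4 + (61 - (-3/2 + 49/2)) = 4 + (61 - 1*23) = 4 + (61 - 23) = 4 + 38 = 42)
k = 42
(-169848 + k) + A(-216, 22) = (-169848 + 42) - 401 = -169806 - 401 = -170207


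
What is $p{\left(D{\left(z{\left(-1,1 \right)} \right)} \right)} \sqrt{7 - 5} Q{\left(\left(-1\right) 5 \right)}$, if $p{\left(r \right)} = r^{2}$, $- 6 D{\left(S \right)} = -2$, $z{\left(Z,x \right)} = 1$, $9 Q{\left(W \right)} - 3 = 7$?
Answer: $\frac{10 \sqrt{2}}{81} \approx 0.17459$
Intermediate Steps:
$Q{\left(W \right)} = \frac{10}{9}$ ($Q{\left(W \right)} = \frac{1}{3} + \frac{1}{9} \cdot 7 = \frac{1}{3} + \frac{7}{9} = \frac{10}{9}$)
$D{\left(S \right)} = \frac{1}{3}$ ($D{\left(S \right)} = \left(- \frac{1}{6}\right) \left(-2\right) = \frac{1}{3}$)
$p{\left(D{\left(z{\left(-1,1 \right)} \right)} \right)} \sqrt{7 - 5} Q{\left(\left(-1\right) 5 \right)} = \frac{\sqrt{7 - 5}}{9} \cdot \frac{10}{9} = \frac{\sqrt{2}}{9} \cdot \frac{10}{9} = \frac{10 \sqrt{2}}{81}$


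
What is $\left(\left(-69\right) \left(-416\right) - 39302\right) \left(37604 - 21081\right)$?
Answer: $-175110754$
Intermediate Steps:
$\left(\left(-69\right) \left(-416\right) - 39302\right) \left(37604 - 21081\right) = \left(28704 - 39302\right) 16523 = \left(-10598\right) 16523 = -175110754$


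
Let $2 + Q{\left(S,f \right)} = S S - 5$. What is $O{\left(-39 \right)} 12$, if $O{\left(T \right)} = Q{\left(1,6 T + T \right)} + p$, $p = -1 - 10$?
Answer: $-204$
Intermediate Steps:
$Q{\left(S,f \right)} = -7 + S^{2}$ ($Q{\left(S,f \right)} = -2 + \left(S S - 5\right) = -2 + \left(S^{2} - 5\right) = -2 + \left(-5 + S^{2}\right) = -7 + S^{2}$)
$p = -11$ ($p = -1 - 10 = -11$)
$O{\left(T \right)} = -17$ ($O{\left(T \right)} = \left(-7 + 1^{2}\right) - 11 = \left(-7 + 1\right) - 11 = -6 - 11 = -17$)
$O{\left(-39 \right)} 12 = \left(-17\right) 12 = -204$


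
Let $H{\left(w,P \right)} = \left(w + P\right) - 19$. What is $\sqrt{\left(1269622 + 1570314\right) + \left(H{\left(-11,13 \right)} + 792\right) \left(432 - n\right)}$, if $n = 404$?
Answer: $2 \sqrt{715409} \approx 1691.6$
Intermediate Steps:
$H{\left(w,P \right)} = -19 + P + w$ ($H{\left(w,P \right)} = \left(P + w\right) - 19 = -19 + P + w$)
$\sqrt{\left(1269622 + 1570314\right) + \left(H{\left(-11,13 \right)} + 792\right) \left(432 - n\right)} = \sqrt{\left(1269622 + 1570314\right) + \left(\left(-19 + 13 - 11\right) + 792\right) \left(432 - 404\right)} = \sqrt{2839936 + \left(-17 + 792\right) \left(432 - 404\right)} = \sqrt{2839936 + 775 \cdot 28} = \sqrt{2839936 + 21700} = \sqrt{2861636} = 2 \sqrt{715409}$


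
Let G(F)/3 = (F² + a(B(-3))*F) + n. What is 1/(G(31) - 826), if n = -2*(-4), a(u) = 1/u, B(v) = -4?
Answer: 4/8231 ≈ 0.00048597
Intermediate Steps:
n = 8
G(F) = 24 + 3*F² - 3*F/4 (G(F) = 3*((F² + F/(-4)) + 8) = 3*((F² - F/4) + 8) = 3*(8 + F² - F/4) = 24 + 3*F² - 3*F/4)
1/(G(31) - 826) = 1/((24 + 3*31² - ¾*31) - 826) = 1/((24 + 3*961 - 93/4) - 826) = 1/((24 + 2883 - 93/4) - 826) = 1/(11535/4 - 826) = 1/(8231/4) = 4/8231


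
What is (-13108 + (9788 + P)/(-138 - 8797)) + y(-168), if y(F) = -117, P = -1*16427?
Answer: -118158736/8935 ≈ -13224.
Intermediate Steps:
P = -16427
(-13108 + (9788 + P)/(-138 - 8797)) + y(-168) = (-13108 + (9788 - 16427)/(-138 - 8797)) - 117 = (-13108 - 6639/(-8935)) - 117 = (-13108 - 6639*(-1/8935)) - 117 = (-13108 + 6639/8935) - 117 = -117113341/8935 - 117 = -118158736/8935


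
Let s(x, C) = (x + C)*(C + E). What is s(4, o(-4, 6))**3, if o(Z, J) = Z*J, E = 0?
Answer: 110592000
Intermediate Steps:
o(Z, J) = J*Z
s(x, C) = C*(C + x) (s(x, C) = (x + C)*(C + 0) = (C + x)*C = C*(C + x))
s(4, o(-4, 6))**3 = ((6*(-4))*(6*(-4) + 4))**3 = (-24*(-24 + 4))**3 = (-24*(-20))**3 = 480**3 = 110592000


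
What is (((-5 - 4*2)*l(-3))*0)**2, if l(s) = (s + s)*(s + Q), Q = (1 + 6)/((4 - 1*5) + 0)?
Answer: 0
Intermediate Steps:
Q = -7 (Q = 7/((4 - 5) + 0) = 7/(-1 + 0) = 7/(-1) = 7*(-1) = -7)
l(s) = 2*s*(-7 + s) (l(s) = (s + s)*(s - 7) = (2*s)*(-7 + s) = 2*s*(-7 + s))
(((-5 - 4*2)*l(-3))*0)**2 = (((-5 - 4*2)*(2*(-3)*(-7 - 3)))*0)**2 = (((-5 - 8)*(2*(-3)*(-10)))*0)**2 = (-13*60*0)**2 = (-780*0)**2 = 0**2 = 0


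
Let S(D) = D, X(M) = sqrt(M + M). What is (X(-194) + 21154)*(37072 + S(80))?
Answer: 785913408 + 74304*I*sqrt(97) ≈ 7.8591e+8 + 7.3181e+5*I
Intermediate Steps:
X(M) = sqrt(2)*sqrt(M) (X(M) = sqrt(2*M) = sqrt(2)*sqrt(M))
(X(-194) + 21154)*(37072 + S(80)) = (sqrt(2)*sqrt(-194) + 21154)*(37072 + 80) = (sqrt(2)*(I*sqrt(194)) + 21154)*37152 = (2*I*sqrt(97) + 21154)*37152 = (21154 + 2*I*sqrt(97))*37152 = 785913408 + 74304*I*sqrt(97)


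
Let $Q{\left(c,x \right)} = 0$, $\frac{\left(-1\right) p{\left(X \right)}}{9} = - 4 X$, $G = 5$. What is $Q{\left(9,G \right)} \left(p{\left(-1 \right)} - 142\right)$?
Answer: $0$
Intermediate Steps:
$p{\left(X \right)} = 36 X$ ($p{\left(X \right)} = - 9 \left(- 4 X\right) = 36 X$)
$Q{\left(9,G \right)} \left(p{\left(-1 \right)} - 142\right) = 0 \left(36 \left(-1\right) - 142\right) = 0 \left(-36 - 142\right) = 0 \left(-178\right) = 0$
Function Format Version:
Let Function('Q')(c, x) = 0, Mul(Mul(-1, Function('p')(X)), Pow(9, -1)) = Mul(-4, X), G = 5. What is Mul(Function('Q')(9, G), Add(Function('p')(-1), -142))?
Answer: 0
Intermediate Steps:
Function('p')(X) = Mul(36, X) (Function('p')(X) = Mul(-9, Mul(-4, X)) = Mul(36, X))
Mul(Function('Q')(9, G), Add(Function('p')(-1), -142)) = Mul(0, Add(Mul(36, -1), -142)) = Mul(0, Add(-36, -142)) = Mul(0, -178) = 0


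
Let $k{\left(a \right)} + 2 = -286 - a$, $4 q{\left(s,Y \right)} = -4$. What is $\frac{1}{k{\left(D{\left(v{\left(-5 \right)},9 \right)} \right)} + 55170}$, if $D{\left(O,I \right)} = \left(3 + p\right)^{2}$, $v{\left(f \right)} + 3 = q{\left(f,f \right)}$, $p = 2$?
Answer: $\frac{1}{54857} \approx 1.8229 \cdot 10^{-5}$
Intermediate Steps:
$q{\left(s,Y \right)} = -1$ ($q{\left(s,Y \right)} = \frac{1}{4} \left(-4\right) = -1$)
$v{\left(f \right)} = -4$ ($v{\left(f \right)} = -3 - 1 = -4$)
$D{\left(O,I \right)} = 25$ ($D{\left(O,I \right)} = \left(3 + 2\right)^{2} = 5^{2} = 25$)
$k{\left(a \right)} = -288 - a$ ($k{\left(a \right)} = -2 - \left(286 + a\right) = -288 - a$)
$\frac{1}{k{\left(D{\left(v{\left(-5 \right)},9 \right)} \right)} + 55170} = \frac{1}{\left(-288 - 25\right) + 55170} = \frac{1}{-313 + 55170} = \frac{1}{54857}$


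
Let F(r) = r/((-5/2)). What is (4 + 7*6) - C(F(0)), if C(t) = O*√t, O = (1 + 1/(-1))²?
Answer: 46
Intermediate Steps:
O = 0 (O = (1 + 1*(-1))² = (1 - 1)² = 0² = 0)
F(r) = -2*r/5 (F(r) = r/((-5*½)) = r/(-5/2) = r*(-⅖) = -2*r/5)
C(t) = 0 (C(t) = 0*√t = 0)
(4 + 7*6) - C(F(0)) = (4 + 7*6) - 1*0 = (4 + 42) + 0 = 46 + 0 = 46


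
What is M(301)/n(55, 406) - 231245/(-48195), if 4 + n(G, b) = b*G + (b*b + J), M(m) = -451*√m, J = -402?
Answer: 6607/1377 - 451*√301/186760 ≈ 4.7562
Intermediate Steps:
n(G, b) = -406 + b² + G*b (n(G, b) = -4 + (b*G + (b*b - 402)) = -4 + (G*b + (b² - 402)) = -4 + (G*b + (-402 + b²)) = -4 + (-402 + b² + G*b) = -406 + b² + G*b)
M(301)/n(55, 406) - 231245/(-48195) = (-451*√301)/(-406 + 406² + 55*406) - 231245/(-48195) = (-451*√301)/(-406 + 164836 + 22330) - 231245*(-1/48195) = -451*√301/186760 + 6607/1377 = 6607/1377 - 451*√301/186760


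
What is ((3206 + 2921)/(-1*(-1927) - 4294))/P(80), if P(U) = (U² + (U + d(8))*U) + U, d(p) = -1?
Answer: -6127/30297600 ≈ -0.00020223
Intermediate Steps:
P(U) = U + U² + U*(-1 + U) (P(U) = (U² + (U - 1)*U) + U = (U² + (-1 + U)*U) + U = (U² + U*(-1 + U)) + U = U + U² + U*(-1 + U))
((3206 + 2921)/(-1*(-1927) - 4294))/P(80) = ((3206 + 2921)/(-1*(-1927) - 4294))/((2*80²)) = (6127/(1927 - 4294))/((2*6400)) = (6127/(-2367))/12800 = (6127*(-1/2367))*(1/12800) = -6127/2367*1/12800 = -6127/30297600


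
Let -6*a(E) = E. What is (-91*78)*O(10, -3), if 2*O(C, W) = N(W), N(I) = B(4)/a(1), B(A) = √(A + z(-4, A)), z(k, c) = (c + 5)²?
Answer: 21294*√85 ≈ 1.9632e+5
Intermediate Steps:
z(k, c) = (5 + c)²
a(E) = -E/6
B(A) = √(A + (5 + A)²)
N(I) = -6*√85 (N(I) = √(4 + (5 + 4)²)/((-⅙*1)) = √(4 + 9²)/(-⅙) = √(4 + 81)*(-6) = √85*(-6) = -6*√85)
O(C, W) = -3*√85 (O(C, W) = (-6*√85)/2 = -3*√85)
(-91*78)*O(10, -3) = (-91*78)*(-3*√85) = -(-21294)*√85 = 21294*√85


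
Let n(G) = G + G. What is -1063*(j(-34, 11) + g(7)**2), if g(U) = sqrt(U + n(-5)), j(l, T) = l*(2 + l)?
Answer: -1153355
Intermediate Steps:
n(G) = 2*G
g(U) = sqrt(-10 + U) (g(U) = sqrt(U + 2*(-5)) = sqrt(U - 10) = sqrt(-10 + U))
-1063*(j(-34, 11) + g(7)**2) = -1063*(-34*(2 - 34) + (sqrt(-10 + 7))**2) = -1063*(-34*(-32) + (sqrt(-3))**2) = -1063*(1088 + (I*sqrt(3))**2) = -1063*(1088 - 3) = -1063*1085 = -1153355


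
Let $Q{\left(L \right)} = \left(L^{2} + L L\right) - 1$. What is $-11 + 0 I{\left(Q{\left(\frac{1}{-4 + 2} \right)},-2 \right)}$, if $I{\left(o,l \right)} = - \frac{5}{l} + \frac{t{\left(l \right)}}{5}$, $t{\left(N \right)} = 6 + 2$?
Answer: $-11$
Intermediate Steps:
$t{\left(N \right)} = 8$
$Q{\left(L \right)} = -1 + 2 L^{2}$ ($Q{\left(L \right)} = \left(L^{2} + L^{2}\right) - 1 = 2 L^{2} - 1 = -1 + 2 L^{2}$)
$I{\left(o,l \right)} = \frac{8}{5} - \frac{5}{l}$ ($I{\left(o,l \right)} = - \frac{5}{l} + \frac{8}{5} = \frac{8}{5} - \frac{5}{l}$)
$-11 + 0 I{\left(Q{\left(\frac{1}{-4 + 2} \right)},-2 \right)} = -11 + 0 \left(\frac{8}{5} - \frac{5}{-2}\right) = -11 + 0 \left(\frac{8}{5} - - \frac{5}{2}\right) = -11 + 0 \left(\frac{8}{5} + \frac{5}{2}\right) = -11 + 0 \cdot \frac{41}{10} = -11 + 0 = -11$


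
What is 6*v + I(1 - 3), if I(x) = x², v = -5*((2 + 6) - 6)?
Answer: -56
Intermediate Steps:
v = -10 (v = -5*(8 - 6) = -5*2 = -10)
6*v + I(1 - 3) = 6*(-10) + (1 - 3)² = -60 + (-2)² = -60 + 4 = -56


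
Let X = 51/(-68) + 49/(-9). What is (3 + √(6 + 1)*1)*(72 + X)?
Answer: 2369/12 + 2369*√7/36 ≈ 371.52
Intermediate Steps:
X = -223/36 (X = 51*(-1/68) + 49*(-⅑) = -¾ - 49/9 = -223/36 ≈ -6.1944)
(3 + √(6 + 1)*1)*(72 + X) = (3 + √(6 + 1)*1)*(72 - 223/36) = (3 + √7*1)*(2369/36) = (3 + √7)*(2369/36) = 2369/12 + 2369*√7/36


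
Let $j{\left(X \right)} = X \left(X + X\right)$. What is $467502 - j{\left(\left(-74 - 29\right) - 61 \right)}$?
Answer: $413710$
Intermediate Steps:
$j{\left(X \right)} = 2 X^{2}$ ($j{\left(X \right)} = X 2 X = 2 X^{2}$)
$467502 - j{\left(\left(-74 - 29\right) - 61 \right)} = 467502 - 2 \left(\left(-74 - 29\right) - 61\right)^{2} = 467502 - 2 \left(-103 - 61\right)^{2} = 467502 - 2 \left(-164\right)^{2} = 467502 - 2 \cdot 26896 = 467502 - 53792 = 413710$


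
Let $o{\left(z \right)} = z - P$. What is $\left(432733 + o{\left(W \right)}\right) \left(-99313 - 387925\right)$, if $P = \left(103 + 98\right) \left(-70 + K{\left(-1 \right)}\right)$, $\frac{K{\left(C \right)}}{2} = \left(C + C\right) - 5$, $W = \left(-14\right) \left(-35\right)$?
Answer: $-219309234466$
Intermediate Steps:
$W = 490$
$K{\left(C \right)} = -10 + 4 C$ ($K{\left(C \right)} = 2 \left(\left(C + C\right) - 5\right) = 2 \left(2 C - 5\right) = 2 \left(-5 + 2 C\right) = -10 + 4 C$)
$P = -16884$ ($P = \left(103 + 98\right) \left(-70 + \left(-10 + 4 \left(-1\right)\right)\right) = 201 \left(-70 - 14\right) = 201 \left(-84\right) = -16884$)
$o{\left(z \right)} = 16884 + z$ ($o{\left(z \right)} = z - -16884 = z + 16884 = 16884 + z$)
$\left(432733 + o{\left(W \right)}\right) \left(-99313 - 387925\right) = \left(432733 + \left(16884 + 490\right)\right) \left(-99313 - 387925\right) = \left(432733 + 17374\right) \left(-487238\right) = 450107 \left(-487238\right) = -219309234466$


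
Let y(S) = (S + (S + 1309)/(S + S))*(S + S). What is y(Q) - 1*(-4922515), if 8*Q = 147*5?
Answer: 158105533/32 ≈ 4.9408e+6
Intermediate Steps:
Q = 735/8 (Q = (147*5)/8 = (1/8)*735 = 735/8 ≈ 91.875)
y(S) = 2*S*(S + (1309 + S)/(2*S)) (y(S) = (S + (1309 + S)/((2*S)))*(2*S) = (S + (1309 + S)*(1/(2*S)))*(2*S) = (S + (1309 + S)/(2*S))*(2*S) = 2*S*(S + (1309 + S)/(2*S)))
y(Q) - 1*(-4922515) = (1309 + 735/8 + 2*(735/8)**2) - 1*(-4922515) = (1309 + 735/8 + 2*(540225/64)) + 4922515 = (1309 + 735/8 + 540225/32) + 4922515 = 585053/32 + 4922515 = 158105533/32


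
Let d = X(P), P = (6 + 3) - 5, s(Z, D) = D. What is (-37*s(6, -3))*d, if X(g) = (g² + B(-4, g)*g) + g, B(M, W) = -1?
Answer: 1776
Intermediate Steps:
P = 4 (P = 9 - 5 = 4)
X(g) = g² (X(g) = (g² - g) + g = g²)
d = 16 (d = 4² = 16)
(-37*s(6, -3))*d = -37*(-3)*16 = 111*16 = 1776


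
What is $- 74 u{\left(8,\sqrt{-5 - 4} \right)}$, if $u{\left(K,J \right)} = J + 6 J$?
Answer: $- 1554 i \approx - 1554.0 i$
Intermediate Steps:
$u{\left(K,J \right)} = 7 J$
$- 74 u{\left(8,\sqrt{-5 - 4} \right)} = - 74 \cdot 7 \sqrt{-5 - 4} = - 74 \cdot 7 \sqrt{-9} = - 74 \cdot 7 \cdot 3 i = - 74 \cdot 21 i = - 1554 i$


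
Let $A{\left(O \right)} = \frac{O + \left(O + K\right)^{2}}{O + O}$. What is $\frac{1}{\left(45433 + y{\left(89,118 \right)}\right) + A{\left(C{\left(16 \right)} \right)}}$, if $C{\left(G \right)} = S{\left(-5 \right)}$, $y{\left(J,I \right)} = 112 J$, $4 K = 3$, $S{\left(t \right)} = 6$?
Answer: $\frac{64}{3545939} \approx 1.8049 \cdot 10^{-5}$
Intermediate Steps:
$K = \frac{3}{4}$ ($K = \frac{1}{4} \cdot 3 = \frac{3}{4} \approx 0.75$)
$C{\left(G \right)} = 6$
$A{\left(O \right)} = \frac{O + \left(\frac{3}{4} + O\right)^{2}}{2 O}$ ($A{\left(O \right)} = \frac{O + \left(O + \frac{3}{4}\right)^{2}}{O + O} = \frac{O + \left(\frac{3}{4} + O\right)^{2}}{2 O}$)
$\frac{1}{\left(45433 + y{\left(89,118 \right)}\right) + A{\left(C{\left(16 \right)} \right)}} = \frac{1}{\left(45433 + 112 \cdot 89\right) + \frac{\left(3 + 4 \cdot 6\right)^{2} + 16 \cdot 6}{32 \cdot 6}} = \frac{1}{\left(45433 + 9968\right) + \frac{1}{32} \cdot \frac{1}{6} \left(\left(3 + 24\right)^{2} + 96\right)} = \frac{1}{55401 + \frac{1}{32} \cdot \frac{1}{6} \left(27^{2} + 96\right)} = \frac{1}{55401 + \frac{1}{32} \cdot \frac{1}{6} \left(729 + 96\right)} = \frac{1}{55401 + \frac{1}{32} \cdot \frac{1}{6} \cdot 825} = \frac{1}{55401 + \frac{275}{64}} = \frac{1}{\frac{3545939}{64}} = \frac{64}{3545939}$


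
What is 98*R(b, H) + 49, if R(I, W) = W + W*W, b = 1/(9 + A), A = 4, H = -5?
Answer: 2009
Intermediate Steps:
b = 1/13 (b = 1/(9 + 4) = 1/13 ≈ 0.076923)
R(I, W) = W + W²
98*R(b, H) + 49 = 98*(-5*(1 - 5)) + 49 = 98*(-5*(-4)) + 49 = 98*20 + 49 = 1960 + 49 = 2009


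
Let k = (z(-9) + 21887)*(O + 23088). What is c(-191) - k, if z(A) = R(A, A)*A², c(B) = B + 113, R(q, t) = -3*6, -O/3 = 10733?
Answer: 186128541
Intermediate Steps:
O = -32199 (O = -3*10733 = -32199)
R(q, t) = -18
c(B) = 113 + B
z(A) = -18*A²
k = -186128619 (k = (-18*(-9)² + 21887)*(-32199 + 23088) = (-18*81 + 21887)*(-9111) = (-1458 + 21887)*(-9111) = 20429*(-9111) = -186128619)
c(-191) - k = (113 - 191) - 1*(-186128619) = -78 + 186128619 = 186128541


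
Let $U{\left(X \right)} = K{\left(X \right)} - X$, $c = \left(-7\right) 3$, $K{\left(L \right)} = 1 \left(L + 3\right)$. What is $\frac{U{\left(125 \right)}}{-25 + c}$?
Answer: $- \frac{3}{46} \approx -0.065217$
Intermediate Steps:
$K{\left(L \right)} = 3 + L$ ($K{\left(L \right)} = 1 \left(3 + L\right) = 3 + L$)
$c = -21$
$U{\left(X \right)} = 3$ ($U{\left(X \right)} = \left(3 + X\right) - X = 3$)
$\frac{U{\left(125 \right)}}{-25 + c} = \frac{3}{-25 - 21} = \frac{3}{-46} = 3 \left(- \frac{1}{46}\right) = - \frac{3}{46}$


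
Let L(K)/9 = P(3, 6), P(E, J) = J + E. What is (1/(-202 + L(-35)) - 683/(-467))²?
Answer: 6752894976/3193041049 ≈ 2.1149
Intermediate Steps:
P(E, J) = E + J
L(K) = 81 (L(K) = 9*(3 + 6) = 9*9 = 81)
(1/(-202 + L(-35)) - 683/(-467))² = (1/(-202 + 81) - 683/(-467))² = (1/(-121) - 683*(-1/467))² = (-1/121 + 683/467)² = (82176/56507)² = 6752894976/3193041049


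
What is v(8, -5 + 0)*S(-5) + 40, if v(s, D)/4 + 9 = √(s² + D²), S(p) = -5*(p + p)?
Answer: -1760 + 200*√89 ≈ 126.80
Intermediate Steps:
S(p) = -10*p
v(s, D) = -36 + 4*√(D² + s²) (v(s, D) = -36 + 4*√(s² + D²) = -36 + 4*√(D² + s²))
v(8, -5 + 0)*S(-5) + 40 = (-36 + 4*√((-5 + 0)² + 8²))*(-10*(-5)) + 40 = (-36 + 4*√((-5)² + 64))*50 + 40 = (-36 + 4*√(25 + 64))*50 + 40 = (-36 + 4*√89)*50 + 40 = (-1800 + 200*√89) + 40 = -1760 + 200*√89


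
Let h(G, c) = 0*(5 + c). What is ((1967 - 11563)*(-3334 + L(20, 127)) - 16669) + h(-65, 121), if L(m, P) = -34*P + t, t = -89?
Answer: 74265967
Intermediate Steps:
h(G, c) = 0
L(m, P) = -89 - 34*P (L(m, P) = -34*P - 89 = -89 - 34*P)
((1967 - 11563)*(-3334 + L(20, 127)) - 16669) + h(-65, 121) = ((1967 - 11563)*(-3334 + (-89 - 34*127)) - 16669) + 0 = (-9596*(-3334 + (-89 - 4318)) - 16669) + 0 = (-9596*(-3334 - 4407) - 16669) + 0 = (-9596*(-7741) - 16669) + 0 = (74282636 - 16669) + 0 = 74265967 + 0 = 74265967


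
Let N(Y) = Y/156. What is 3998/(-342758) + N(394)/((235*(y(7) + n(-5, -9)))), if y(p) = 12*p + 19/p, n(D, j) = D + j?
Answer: -1416482953/122996994510 ≈ -0.011516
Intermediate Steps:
N(Y) = Y/156 (N(Y) = Y*(1/156) = Y/156)
3998/(-342758) + N(394)/((235*(y(7) + n(-5, -9)))) = 3998/(-342758) + ((1/156)*394)/((235*((12*7 + 19/7) + (-5 - 9)))) = 3998*(-1/342758) + 197/(78*((235*((84 + 19*(⅐)) - 14)))) = -1999/171379 + 197/(78*((235*((84 + 19/7) - 14)))) = -1999/171379 + 197/(78*((235*(607/7 - 14)))) = -1999/171379 + 197/(78*((235*(509/7)))) = -1999/171379 + 197/(78*(119615/7)) = -1999/171379 + (197/78)*(7/119615) = -1999/171379 + 1379/9329970 = -1416482953/122996994510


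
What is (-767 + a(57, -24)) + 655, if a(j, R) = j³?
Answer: 185081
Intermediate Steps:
(-767 + a(57, -24)) + 655 = (-767 + 57³) + 655 = (-767 + 185193) + 655 = 184426 + 655 = 185081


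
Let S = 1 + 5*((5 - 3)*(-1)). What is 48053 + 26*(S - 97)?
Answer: 45297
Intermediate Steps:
S = -9 (S = 1 + 5*(2*(-1)) = 1 + 5*(-2) = 1 - 10 = -9)
48053 + 26*(S - 97) = 48053 + 26*(-9 - 97) = 48053 + 26*(-106) = 48053 - 2756 = 45297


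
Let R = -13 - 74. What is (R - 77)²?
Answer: 26896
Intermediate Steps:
R = -87
(R - 77)² = (-87 - 77)² = (-164)² = 26896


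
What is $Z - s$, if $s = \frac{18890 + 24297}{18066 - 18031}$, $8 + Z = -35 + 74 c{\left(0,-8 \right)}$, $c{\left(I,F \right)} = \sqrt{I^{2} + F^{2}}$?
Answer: $- \frac{23972}{35} \approx -684.91$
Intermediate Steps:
$c{\left(I,F \right)} = \sqrt{F^{2} + I^{2}}$
$Z = 549$ ($Z = -8 - \left(35 - 74 \sqrt{\left(-8\right)^{2} + 0^{2}}\right) = -8 - \left(35 - 74 \sqrt{64 + 0}\right) = -8 - \left(35 - 74 \sqrt{64}\right) = -8 + \left(-35 + 74 \cdot 8\right) = -8 + \left(-35 + 592\right) = -8 + 557 = 549$)
$s = \frac{43187}{35} \approx 1233.9$
$Z - s = 549 - \frac{43187}{35} = - \frac{23972}{35}$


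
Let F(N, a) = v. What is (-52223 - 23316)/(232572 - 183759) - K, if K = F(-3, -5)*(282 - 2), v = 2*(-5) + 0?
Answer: 136600861/48813 ≈ 2798.5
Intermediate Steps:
v = -10 (v = -10 + 0 = -10)
F(N, a) = -10
K = -2800 (K = -10*(282 - 2) = -10*280 = -2800)
(-52223 - 23316)/(232572 - 183759) - K = (-52223 - 23316)/(232572 - 183759) - 1*(-2800) = -75539/48813 + 2800 = 136600861/48813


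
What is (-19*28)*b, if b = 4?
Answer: -2128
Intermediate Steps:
(-19*28)*b = -19*28*4 = -532*4 = -2128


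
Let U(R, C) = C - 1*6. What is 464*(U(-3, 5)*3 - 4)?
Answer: -3248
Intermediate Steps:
U(R, C) = -6 + C (U(R, C) = C - 6 = -6 + C)
464*(U(-3, 5)*3 - 4) = 464*((-6 + 5)*3 - 4) = 464*(-1*3 - 4) = 464*(-3 - 4) = 464*(-7) = -3248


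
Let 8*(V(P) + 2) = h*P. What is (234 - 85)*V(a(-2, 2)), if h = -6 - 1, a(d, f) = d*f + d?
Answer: 1937/4 ≈ 484.25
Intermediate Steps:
a(d, f) = d + d*f
h = -7
V(P) = -2 - 7*P/8 (V(P) = -2 + (-7*P)/8 = -2 - 7*P/8)
(234 - 85)*V(a(-2, 2)) = (234 - 85)*(-2 - (-7)*(1 + 2)/4) = 149*(-2 - (-7)*3/4) = 149*(-2 - 7/8*(-6)) = 149*(-2 + 21/4) = 149*(13/4) = 1937/4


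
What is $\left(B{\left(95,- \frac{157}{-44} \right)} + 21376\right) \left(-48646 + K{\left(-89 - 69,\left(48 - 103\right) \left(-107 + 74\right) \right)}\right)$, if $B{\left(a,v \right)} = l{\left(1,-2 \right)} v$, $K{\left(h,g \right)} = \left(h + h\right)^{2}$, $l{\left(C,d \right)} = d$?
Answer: $\frac{12037294575}{11} \approx 1.0943 \cdot 10^{9}$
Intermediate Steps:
$K{\left(h,g \right)} = 4 h^{2}$ ($K{\left(h,g \right)} = \left(2 h\right)^{2} = 4 h^{2}$)
$B{\left(a,v \right)} = - 2 v$
$\left(B{\left(95,- \frac{157}{-44} \right)} + 21376\right) \left(-48646 + K{\left(-89 - 69,\left(48 - 103\right) \left(-107 + 74\right) \right)}\right) = \left(- 2 \left(- \frac{157}{-44}\right) + 21376\right) \left(-48646 + 4 \left(-89 - 69\right)^{2}\right) = \left(- 2 \left(\left(-157\right) \left(- \frac{1}{44}\right)\right) + 21376\right) \left(-48646 + 4 \left(-89 - 69\right)^{2}\right) = \left(\left(-2\right) \frac{157}{44} + 21376\right) \left(-48646 + 4 \left(-158\right)^{2}\right) = \left(- \frac{157}{22} + 21376\right) \left(-48646 + 4 \cdot 24964\right) = \frac{470115 \left(-48646 + 99856\right)}{22} = \frac{470115}{22} \cdot 51210 = \frac{12037294575}{11}$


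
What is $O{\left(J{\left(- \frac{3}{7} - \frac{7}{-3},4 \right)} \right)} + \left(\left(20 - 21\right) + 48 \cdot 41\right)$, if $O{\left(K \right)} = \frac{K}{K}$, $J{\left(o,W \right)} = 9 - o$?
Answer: $1968$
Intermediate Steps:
$O{\left(K \right)} = 1$
$O{\left(J{\left(- \frac{3}{7} - \frac{7}{-3},4 \right)} \right)} + \left(\left(20 - 21\right) + 48 \cdot 41\right) = 1 + \left(\left(20 - 21\right) + 48 \cdot 41\right) = 1 + \left(-1 + 1968\right) = 1 + 1967 = 1968$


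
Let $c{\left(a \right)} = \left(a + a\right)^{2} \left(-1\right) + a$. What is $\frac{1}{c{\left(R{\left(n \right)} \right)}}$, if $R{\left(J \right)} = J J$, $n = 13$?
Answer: $- \frac{1}{114075} \approx -8.7662 \cdot 10^{-6}$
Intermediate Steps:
$R{\left(J \right)} = J^{2}$
$c{\left(a \right)} = a - 4 a^{2}$ ($c{\left(a \right)} = \left(2 a\right)^{2} \left(-1\right) + a = 4 a^{2} \left(-1\right) + a = - 4 a^{2} + a = a - 4 a^{2}$)
$\frac{1}{c{\left(R{\left(n \right)} \right)}} = \frac{1}{13^{2} \left(1 - 4 \cdot 13^{2}\right)} = \frac{1}{169 \left(1 - 676\right)} = \frac{1}{169 \left(-675\right)} = \frac{1}{-114075} = - \frac{1}{114075}$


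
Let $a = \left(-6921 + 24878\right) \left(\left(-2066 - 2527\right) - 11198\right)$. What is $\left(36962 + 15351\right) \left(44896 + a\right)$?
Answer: $-14831472642483$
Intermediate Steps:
$a = -283558987$ ($a = 17957 \left(-4593 - 11198\right) = 17957 \left(-15791\right) = -283558987$)
$\left(36962 + 15351\right) \left(44896 + a\right) = \left(36962 + 15351\right) \left(44896 - 283558987\right) = 52313 \left(-283514091\right) = -14831472642483$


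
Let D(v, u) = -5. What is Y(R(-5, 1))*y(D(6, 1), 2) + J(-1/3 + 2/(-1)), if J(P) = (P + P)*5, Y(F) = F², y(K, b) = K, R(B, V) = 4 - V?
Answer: -205/3 ≈ -68.333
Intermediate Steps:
J(P) = 10*P (J(P) = (2*P)*5 = 10*P)
Y(R(-5, 1))*y(D(6, 1), 2) + J(-1/3 + 2/(-1)) = (4 - 1*1)²*(-5) + 10*(-1/3 + 2/(-1)) = (4 - 1)²*(-5) + 10*(-1*⅓ + 2*(-1)) = 3²*(-5) + 10*(-⅓ - 2) = 9*(-5) + 10*(-7/3) = -45 - 70/3 = -205/3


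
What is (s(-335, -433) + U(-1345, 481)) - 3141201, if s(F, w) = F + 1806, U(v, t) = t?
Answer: -3139249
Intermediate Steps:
s(F, w) = 1806 + F
(s(-335, -433) + U(-1345, 481)) - 3141201 = ((1806 - 335) + 481) - 3141201 = (1471 + 481) - 3141201 = 1952 - 3141201 = -3139249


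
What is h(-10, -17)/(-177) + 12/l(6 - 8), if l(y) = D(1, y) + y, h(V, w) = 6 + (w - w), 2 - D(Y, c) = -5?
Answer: 698/295 ≈ 2.3661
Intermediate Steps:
D(Y, c) = 7 (D(Y, c) = 2 - 1*(-5) = 2 + 5 = 7)
h(V, w) = 6 (h(V, w) = 6 + 0 = 6)
l(y) = 7 + y
h(-10, -17)/(-177) + 12/l(6 - 8) = 6/(-177) + 12/(7 + (6 - 8)) = 6*(-1/177) + 12/(7 - 2) = -2/59 + 12/5 = 698/295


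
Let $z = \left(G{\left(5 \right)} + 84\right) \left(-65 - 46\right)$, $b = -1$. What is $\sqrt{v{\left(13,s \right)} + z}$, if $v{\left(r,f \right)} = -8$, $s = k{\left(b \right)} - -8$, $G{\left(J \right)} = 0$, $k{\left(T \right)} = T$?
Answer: $2 i \sqrt{2333} \approx 96.602 i$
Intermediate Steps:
$z = -9324$ ($z = \left(0 + 84\right) \left(-65 - 46\right) = 84 \left(-111\right) = -9324$)
$s = 7$ ($s = -1 - -8 = -1 + 8 = 7$)
$\sqrt{v{\left(13,s \right)} + z} = \sqrt{-8 - 9324} = \sqrt{-9332} = 2 i \sqrt{2333}$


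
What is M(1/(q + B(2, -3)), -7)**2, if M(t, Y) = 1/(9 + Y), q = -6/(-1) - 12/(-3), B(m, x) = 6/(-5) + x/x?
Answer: 1/4 ≈ 0.25000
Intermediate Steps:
B(m, x) = -1/5 (B(m, x) = 6*(-1/5) + 1 = -6/5 + 1 = -1/5)
q = 10 (q = -6*(-1) - 12*(-1/3) = 6 + 4 = 10)
M(1/(q + B(2, -3)), -7)**2 = (1/(9 - 7))**2 = (1/2)**2 = 1/4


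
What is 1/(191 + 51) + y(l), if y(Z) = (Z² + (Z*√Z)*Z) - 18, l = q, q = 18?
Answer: 74053/242 + 972*√2 ≈ 1680.6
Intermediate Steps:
l = 18
y(Z) = -18 + Z² + Z^(5/2) (y(Z) = (Z² + Z^(3/2)*Z) - 18 = (Z² + Z^(5/2)) - 18 = -18 + Z² + Z^(5/2))
1/(191 + 51) + y(l) = 1/(191 + 51) + (-18 + 18² + 18^(5/2)) = 1/242 + (-18 + 324 + 972*√2) = 1/242 + (306 + 972*√2) = 74053/242 + 972*√2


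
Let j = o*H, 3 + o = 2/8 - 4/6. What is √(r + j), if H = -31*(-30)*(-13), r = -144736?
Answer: I*√413714/2 ≈ 321.6*I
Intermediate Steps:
H = -12090 (H = 930*(-13) = -12090)
o = -41/12 (o = -3 + (2/8 - 4/6) = -3 + (2*(⅛) - 4*⅙) = -3 + (¼ - ⅔) = -3 - 5/12 = -41/12 ≈ -3.4167)
j = 82615/2 (j = -41/12*(-12090) = 82615/2 ≈ 41308.)
√(r + j) = √(-144736 + 82615/2) = √(-206857/2) = I*√413714/2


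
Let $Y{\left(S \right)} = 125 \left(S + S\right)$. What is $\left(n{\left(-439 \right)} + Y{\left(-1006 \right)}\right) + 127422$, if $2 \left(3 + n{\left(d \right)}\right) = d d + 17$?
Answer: $-27712$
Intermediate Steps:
$Y{\left(S \right)} = 250 S$ ($Y{\left(S \right)} = 125 \cdot 2 S = 250 S$)
$n{\left(d \right)} = \frac{11}{2} + \frac{d^{2}}{2}$ ($n{\left(d \right)} = -3 + \frac{d d + 17}{2} = -3 + \frac{d^{2} + 17}{2} = -3 + \frac{17 + d^{2}}{2} = -3 + \left(\frac{17}{2} + \frac{d^{2}}{2}\right) = \frac{11}{2} + \frac{d^{2}}{2}$)
$\left(n{\left(-439 \right)} + Y{\left(-1006 \right)}\right) + 127422 = \left(\left(\frac{11}{2} + \frac{\left(-439\right)^{2}}{2}\right) + 250 \left(-1006\right)\right) + 127422 = \left(\left(\frac{11}{2} + \frac{1}{2} \cdot 192721\right) - 251500\right) + 127422 = \left(\left(\frac{11}{2} + \frac{192721}{2}\right) - 251500\right) + 127422 = \left(96366 - 251500\right) + 127422 = -155134 + 127422 = -27712$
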